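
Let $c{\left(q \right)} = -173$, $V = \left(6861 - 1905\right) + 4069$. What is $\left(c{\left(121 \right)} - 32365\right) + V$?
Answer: $-23513$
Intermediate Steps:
$V = 9025$ ($V = 4956 + 4069 = 9025$)
$\left(c{\left(121 \right)} - 32365\right) + V = \left(-173 - 32365\right) + 9025 = -32538 + 9025 = -23513$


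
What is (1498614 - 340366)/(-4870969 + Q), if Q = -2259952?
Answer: -165464/1018703 ≈ -0.16243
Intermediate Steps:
(1498614 - 340366)/(-4870969 + Q) = (1498614 - 340366)/(-4870969 - 2259952) = 1158248/(-7130921) = 1158248*(-1/7130921) = -165464/1018703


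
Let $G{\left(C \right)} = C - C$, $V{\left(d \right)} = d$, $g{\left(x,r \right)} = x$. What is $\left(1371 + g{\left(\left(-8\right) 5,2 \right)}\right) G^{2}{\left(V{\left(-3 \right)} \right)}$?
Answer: $0$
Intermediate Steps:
$G{\left(C \right)} = 0$
$\left(1371 + g{\left(\left(-8\right) 5,2 \right)}\right) G^{2}{\left(V{\left(-3 \right)} \right)} = \left(1371 - 40\right) 0^{2} = \left(1371 - 40\right) 0 = 1331 \cdot 0 = 0$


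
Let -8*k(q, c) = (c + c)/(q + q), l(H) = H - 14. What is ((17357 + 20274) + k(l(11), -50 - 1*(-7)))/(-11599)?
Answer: -903101/278376 ≈ -3.2442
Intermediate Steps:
l(H) = -14 + H
k(q, c) = -c/(8*q) (k(q, c) = -(c + c)/(8*(q + q)) = -2*c/(8*(2*q)) = -2*c*1/(2*q)/8 = -c/(8*q))
((17357 + 20274) + k(l(11), -50 - 1*(-7)))/(-11599) = ((17357 + 20274) - (-50 - 1*(-7))/(8*(-14 + 11)))/(-11599) = (37631 - 1/8*(-50 + 7)/(-3))*(-1/11599) = (37631 - 1/8*(-43)*(-1/3))*(-1/11599) = (37631 - 43/24)*(-1/11599) = (903101/24)*(-1/11599) = -903101/278376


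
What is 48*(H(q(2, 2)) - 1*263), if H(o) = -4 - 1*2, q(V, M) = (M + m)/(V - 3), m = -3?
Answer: -12912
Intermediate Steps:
q(V, M) = (-3 + M)/(-3 + V) (q(V, M) = (M - 3)/(V - 3) = (-3 + M)/(-3 + V))
H(o) = -6 (H(o) = -4 - 2 = -6)
48*(H(q(2, 2)) - 1*263) = 48*(-6 - 1*263) = 48*(-6 - 263) = 48*(-269) = -12912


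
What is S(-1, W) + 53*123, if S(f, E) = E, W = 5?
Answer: 6524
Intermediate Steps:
S(-1, W) + 53*123 = 5 + 53*123 = 5 + 6519 = 6524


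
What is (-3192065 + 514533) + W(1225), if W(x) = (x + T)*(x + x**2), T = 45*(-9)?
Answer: 1228839468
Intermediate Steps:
T = -405
W(x) = (-405 + x)*(x + x**2) (W(x) = (x - 405)*(x + x**2) = (-405 + x)*(x + x**2))
(-3192065 + 514533) + W(1225) = (-3192065 + 514533) + 1225*(-405 + 1225**2 - 404*1225) = -2677532 + 1225*(-405 + 1500625 - 494900) = -2677532 + 1225*1005320 = -2677532 + 1231517000 = 1228839468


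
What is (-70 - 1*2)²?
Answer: 5184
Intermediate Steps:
(-70 - 1*2)² = (-70 - 2)² = (-72)² = 5184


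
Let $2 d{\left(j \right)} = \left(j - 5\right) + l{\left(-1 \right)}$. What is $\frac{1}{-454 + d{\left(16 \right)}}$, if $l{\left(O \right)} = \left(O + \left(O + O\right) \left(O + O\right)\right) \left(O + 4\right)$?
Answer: $- \frac{1}{444} \approx -0.0022523$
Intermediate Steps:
$l{\left(O \right)} = \left(4 + O\right) \left(O + 4 O^{2}\right)$ ($l{\left(O \right)} = \left(O + 2 O 2 O\right) \left(4 + O\right) = \left(O + 4 O^{2}\right) \left(4 + O\right) = \left(4 + O\right) \left(O + 4 O^{2}\right)$)
$d{\left(j \right)} = 2 + \frac{j}{2}$ ($d{\left(j \right)} = \frac{\left(j - 5\right) - \left(4 + 4 \left(-1\right)^{2} + 17 \left(-1\right)\right)}{2} = \frac{\left(-5 + j\right) - \left(4 + 4 \cdot 1 - 17\right)}{2} = \frac{\left(-5 + j\right) - \left(4 + 4 - 17\right)}{2} = \frac{\left(-5 + j\right) - -9}{2} = \frac{\left(-5 + j\right) + 9}{2} = \frac{4 + j}{2} = 2 + \frac{j}{2}$)
$\frac{1}{-454 + d{\left(16 \right)}} = \frac{1}{-454 + \left(2 + \frac{1}{2} \cdot 16\right)} = \frac{1}{-454 + \left(2 + 8\right)} = \frac{1}{-454 + 10} = \frac{1}{-444} = - \frac{1}{444}$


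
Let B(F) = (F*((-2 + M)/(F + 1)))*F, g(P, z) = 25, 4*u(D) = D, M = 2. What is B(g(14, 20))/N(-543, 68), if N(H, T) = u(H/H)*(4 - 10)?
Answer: 0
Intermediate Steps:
u(D) = D/4
B(F) = 0 (B(F) = (F*((-2 + 2)/(F + 1)))*F = (F*(0/(1 + F)))*F = (F*0)*F = 0*F = 0)
N(H, T) = -3/2 (N(H, T) = ((H/H)/4)*(4 - 10) = ((¼)*1)*(-6) = (¼)*(-6) = -3/2)
B(g(14, 20))/N(-543, 68) = 0/(-3/2) = 0*(-⅔) = 0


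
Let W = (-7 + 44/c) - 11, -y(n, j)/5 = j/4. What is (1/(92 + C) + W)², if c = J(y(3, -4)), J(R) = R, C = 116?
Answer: 91450969/1081600 ≈ 84.552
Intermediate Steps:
y(n, j) = -5*j/4
c = 5 (c = -5/4*(-4) = 5)
W = -46/5 (W = (-7 + 44/5) - 11 = 9/5 - 11 = -46/5 ≈ -9.2000)
(1/(92 + C) + W)² = (1/(92 + 116) - 46/5)² = (1/208 - 46/5)² = (-9563/1040)² = 91450969/1081600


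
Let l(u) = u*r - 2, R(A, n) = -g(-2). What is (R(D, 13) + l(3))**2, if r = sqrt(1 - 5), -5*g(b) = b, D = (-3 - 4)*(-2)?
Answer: -756/25 - 144*I/5 ≈ -30.24 - 28.8*I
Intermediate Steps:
D = 14 (D = -7*(-2) = 14)
g(b) = -b/5
r = 2*I (r = sqrt(-4) = 2*I ≈ 2.0*I)
R(A, n) = -2/5 (R(A, n) = -(-1)*(-2)/5 = -1*2/5 = -2/5)
l(u) = -2 + 2*I*u (l(u) = u*(2*I) - 2 = 2*I*u - 2 = -2 + 2*I*u)
(R(D, 13) + l(3))**2 = (-2/5 + (-2 + 2*I*3))**2 = (-2/5 + (-2 + 6*I))**2 = (-12/5 + 6*I)**2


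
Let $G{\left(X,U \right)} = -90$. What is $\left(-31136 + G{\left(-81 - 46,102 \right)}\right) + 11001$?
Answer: $-20225$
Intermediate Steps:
$\left(-31136 + G{\left(-81 - 46,102 \right)}\right) + 11001 = \left(-31136 - 90\right) + 11001 = -31226 + 11001 = -20225$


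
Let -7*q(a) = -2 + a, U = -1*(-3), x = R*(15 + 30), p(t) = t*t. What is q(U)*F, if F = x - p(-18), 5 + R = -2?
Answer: 639/7 ≈ 91.286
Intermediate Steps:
R = -7 (R = -5 - 2 = -7)
p(t) = t²
x = -315 (x = -7*(15 + 30) = -7*45 = -315)
U = 3
F = -639 (F = -315 - 1*(-18)² = -315 - 1*324 = -315 - 324 = -639)
q(a) = 2/7 - a/7 (q(a) = -(-2 + a)/7 = 2/7 - a/7)
q(U)*F = (2/7 - ⅐*3)*(-639) = (2/7 - 3/7)*(-639) = -⅐*(-639) = 639/7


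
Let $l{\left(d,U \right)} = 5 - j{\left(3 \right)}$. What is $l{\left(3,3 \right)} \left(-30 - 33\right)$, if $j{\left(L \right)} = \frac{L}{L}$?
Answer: $-252$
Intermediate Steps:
$j{\left(L \right)} = 1$
$l{\left(d,U \right)} = 4$ ($l{\left(d,U \right)} = 5 - 1 = 4$)
$l{\left(3,3 \right)} \left(-30 - 33\right) = 4 \left(-30 - 33\right) = 4 \left(-63\right) = -252$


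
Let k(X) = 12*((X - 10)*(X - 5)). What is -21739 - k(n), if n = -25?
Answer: -34339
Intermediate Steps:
k(X) = 12*(-10 + X)*(-5 + X) (k(X) = 12*((-10 + X)*(-5 + X)) = 12*(-10 + X)*(-5 + X))
-21739 - k(n) = -21739 - (600 - 180*(-25) + 12*(-25)**2) = -21739 - (600 + 4500 + 12*625) = -21739 - (600 + 4500 + 7500) = -21739 - 1*12600 = -21739 - 12600 = -34339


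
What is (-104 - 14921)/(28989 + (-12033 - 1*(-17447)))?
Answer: -15025/34403 ≈ -0.43674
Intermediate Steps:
(-104 - 14921)/(28989 + (-12033 - 1*(-17447))) = -15025/(28989 + (-12033 + 17447)) = -15025/(28989 + 5414) = -15025/34403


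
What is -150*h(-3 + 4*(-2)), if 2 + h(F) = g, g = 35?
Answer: -4950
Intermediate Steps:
h(F) = 33 (h(F) = -2 + 35 = 33)
-150*h(-3 + 4*(-2)) = -150*33 = -4950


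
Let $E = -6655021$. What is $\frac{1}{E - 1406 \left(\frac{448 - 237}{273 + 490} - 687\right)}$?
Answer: $- \frac{763}{4341079203} \approx -1.7576 \cdot 10^{-7}$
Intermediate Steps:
$\frac{1}{E - 1406 \left(\frac{448 - 237}{273 + 490} - 687\right)} = \frac{1}{-6655021 - 1406 \left(\frac{448 - 237}{273 + 490} - 687\right)} = \frac{1}{-6655021 - 1406 \left(\frac{211}{763} - 687\right)} = \frac{1}{-6655021 - - \frac{736701820}{763}} = \frac{1}{-6655021 + \frac{736701820}{763}} = \frac{1}{- \frac{4341079203}{763}} = - \frac{763}{4341079203}$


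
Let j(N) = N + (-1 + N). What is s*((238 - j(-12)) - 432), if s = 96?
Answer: -16224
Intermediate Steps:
j(N) = -1 + 2*N
s*((238 - j(-12)) - 432) = 96*((238 - (-1 + 2*(-12))) - 432) = 96*((238 - (-1 - 24)) - 432) = 96*((238 - 1*(-25)) - 432) = 96*((238 + 25) - 432) = 96*(263 - 432) = 96*(-169) = -16224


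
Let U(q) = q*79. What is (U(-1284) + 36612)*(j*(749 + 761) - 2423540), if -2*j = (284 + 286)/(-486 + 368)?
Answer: 9255161356440/59 ≈ 1.5687e+11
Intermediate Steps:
j = 285/118 (j = -(284 + 286)/(2*(-486 + 368)) = -285/(-118) = -285*(-1)/118 = -½*(-285/59) = 285/118 ≈ 2.4153)
U(q) = 79*q
(U(-1284) + 36612)*(j*(749 + 761) - 2423540) = (79*(-1284) + 36612)*(285*(749 + 761)/118 - 2423540) = (-101436 + 36612)*((285/118)*1510 - 2423540) = -64824*(215175/59 - 2423540) = -64824*(-142773685/59) = 9255161356440/59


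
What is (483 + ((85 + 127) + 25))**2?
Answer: 518400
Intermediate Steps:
(483 + ((85 + 127) + 25))**2 = (483 + (212 + 25))**2 = (483 + 237)**2 = 720**2 = 518400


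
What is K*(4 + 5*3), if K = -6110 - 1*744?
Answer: -130226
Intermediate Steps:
K = -6854 (K = -6110 - 744 = -6854)
K*(4 + 5*3) = -6854*(4 + 5*3) = -6854*(4 + 15) = -6854*19 = -130226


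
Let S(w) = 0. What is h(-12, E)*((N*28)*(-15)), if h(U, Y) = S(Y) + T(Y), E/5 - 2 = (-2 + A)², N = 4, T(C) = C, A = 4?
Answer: -50400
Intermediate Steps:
E = 30 (E = 10 + 5*(-2 + 4)² = 10 + 5*2² = 10 + 5*4 = 10 + 20 = 30)
h(U, Y) = Y (h(U, Y) = 0 + Y = Y)
h(-12, E)*((N*28)*(-15)) = 30*((4*28)*(-15)) = 30*(112*(-15)) = 30*(-1680) = -50400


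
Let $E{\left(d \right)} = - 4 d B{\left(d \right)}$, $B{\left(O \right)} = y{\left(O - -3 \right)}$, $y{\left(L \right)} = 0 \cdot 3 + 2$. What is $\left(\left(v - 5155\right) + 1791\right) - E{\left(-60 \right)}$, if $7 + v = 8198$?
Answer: $4347$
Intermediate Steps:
$v = 8191$ ($v = -7 + 8198 = 8191$)
$y{\left(L \right)} = 2$ ($y{\left(L \right)} = 0 + 2 = 2$)
$B{\left(O \right)} = 2$
$E{\left(d \right)} = - 8 d$ ($E{\left(d \right)} = - 4 d 2 = - 8 d$)
$\left(\left(v - 5155\right) + 1791\right) - E{\left(-60 \right)} = \left(\left(8191 - 5155\right) + 1791\right) - \left(-8\right) \left(-60\right) = \left(3036 + 1791\right) - 480 = 4827 - 480 = 4347$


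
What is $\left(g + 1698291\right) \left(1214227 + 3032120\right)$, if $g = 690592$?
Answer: $10144026160401$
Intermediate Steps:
$\left(g + 1698291\right) \left(1214227 + 3032120\right) = \left(690592 + 1698291\right) \left(1214227 + 3032120\right) = 2388883 \cdot 4246347 = 10144026160401$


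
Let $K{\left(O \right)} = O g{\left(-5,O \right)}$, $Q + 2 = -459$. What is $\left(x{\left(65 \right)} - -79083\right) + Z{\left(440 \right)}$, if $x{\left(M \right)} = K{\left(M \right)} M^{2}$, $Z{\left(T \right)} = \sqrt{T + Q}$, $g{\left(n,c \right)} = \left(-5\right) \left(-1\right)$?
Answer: $1452208 + i \sqrt{21} \approx 1.4522 \cdot 10^{6} + 4.5826 i$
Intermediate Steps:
$g{\left(n,c \right)} = 5$
$Q = -461$ ($Q = -2 - 459 = -461$)
$K{\left(O \right)} = 5 O$ ($K{\left(O \right)} = O 5 = 5 O$)
$Z{\left(T \right)} = \sqrt{-461 + T}$ ($Z{\left(T \right)} = \sqrt{T - 461} = \sqrt{-461 + T}$)
$x{\left(M \right)} = 5 M^{3}$ ($x{\left(M \right)} = 5 M M^{2} = 5 M^{3}$)
$\left(x{\left(65 \right)} - -79083\right) + Z{\left(440 \right)} = \left(5 \cdot 65^{3} - -79083\right) + \sqrt{-461 + 440} = \left(5 \cdot 274625 + 79083\right) + \sqrt{-21} = \left(1373125 + 79083\right) + i \sqrt{21} = 1452208 + i \sqrt{21}$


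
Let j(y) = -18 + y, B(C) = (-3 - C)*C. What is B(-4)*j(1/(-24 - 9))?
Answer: 2380/33 ≈ 72.121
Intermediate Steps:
B(C) = C*(-3 - C)
B(-4)*j(1/(-24 - 9)) = (-1*(-4)*(3 - 4))*(-18 + 1/(-24 - 9)) = (-1*(-4)*(-1))*(-18 + 1/(-33)) = -4*(-18 - 1/33) = -4*(-595/33) = 2380/33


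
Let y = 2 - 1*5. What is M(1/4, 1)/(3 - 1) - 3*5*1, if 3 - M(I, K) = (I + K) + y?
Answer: -101/8 ≈ -12.625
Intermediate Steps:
y = -3 (y = 2 - 5 = -3)
M(I, K) = 6 - I - K (M(I, K) = 3 - ((I + K) - 3) = 3 - (-3 + I + K) = 3 + (3 - I - K) = 6 - I - K)
M(1/4, 1)/(3 - 1) - 3*5*1 = (6 - 1/4 - 1*1)/(3 - 1) - 3*5*1 = (6 - 1*1/4 - 1)/2 - 15*1 = (6 - 1/4 - 1)/2 - 15 = (1/2)*(19/4) - 15 = 19/8 - 15 = -101/8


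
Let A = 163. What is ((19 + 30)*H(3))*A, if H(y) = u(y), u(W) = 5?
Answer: 39935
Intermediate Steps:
H(y) = 5
((19 + 30)*H(3))*A = ((19 + 30)*5)*163 = (49*5)*163 = 245*163 = 39935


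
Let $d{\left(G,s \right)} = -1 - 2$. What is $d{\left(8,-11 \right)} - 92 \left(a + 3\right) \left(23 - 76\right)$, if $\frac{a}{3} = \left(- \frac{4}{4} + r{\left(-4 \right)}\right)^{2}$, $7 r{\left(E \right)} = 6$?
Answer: $\frac{731253}{49} \approx 14924.0$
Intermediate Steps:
$r{\left(E \right)} = \frac{6}{7}$ ($r{\left(E \right)} = \frac{1}{7} \cdot 6 = \frac{6}{7}$)
$d{\left(G,s \right)} = -3$
$a = \frac{3}{49}$ ($a = 3 \left(- \frac{4}{4} + \frac{6}{7}\right)^{2} = 3 \left(\left(-4\right) \frac{1}{4} + \frac{6}{7}\right)^{2} = 3 \left(-1 + \frac{6}{7}\right)^{2} = 3 \left(- \frac{1}{7}\right)^{2} = 3 \cdot \frac{1}{49} = \frac{3}{49} \approx 0.061224$)
$d{\left(8,-11 \right)} - 92 \left(a + 3\right) \left(23 - 76\right) = -3 - 92 \left(\frac{3}{49} + 3\right) \left(23 - 76\right) = -3 - 92 \cdot \frac{150}{49} \left(-53\right) = -3 - - \frac{731400}{49} = -3 + \frac{731400}{49} = \frac{731253}{49}$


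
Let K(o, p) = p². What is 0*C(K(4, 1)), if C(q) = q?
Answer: 0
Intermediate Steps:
0*C(K(4, 1)) = 0*1² = 0*1 = 0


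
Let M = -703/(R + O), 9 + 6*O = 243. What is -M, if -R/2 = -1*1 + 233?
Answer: -703/425 ≈ -1.6541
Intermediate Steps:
O = 39 (O = -3/2 + (1/6)*243 = -3/2 + 81/2 = 39)
R = -464 (R = -2*(-1*1 + 233) = -2*(-1 + 233) = -2*232 = -464)
M = 703/425 (M = -703/(-464 + 39) = -703/(-425) = -703*(-1/425) = 703/425 ≈ 1.6541)
-M = -1*703/425 = -703/425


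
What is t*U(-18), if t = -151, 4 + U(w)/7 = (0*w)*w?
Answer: 4228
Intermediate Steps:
U(w) = -28 (U(w) = -28 + 7*((0*w)*w) = -28 + 7*(0*w) = -28 + 7*0 = -28 + 0 = -28)
t*U(-18) = -151*(-28) = 4228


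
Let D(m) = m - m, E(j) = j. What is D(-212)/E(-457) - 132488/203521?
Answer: -132488/203521 ≈ -0.65098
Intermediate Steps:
D(m) = 0
D(-212)/E(-457) - 132488/203521 = 0/(-457) - 132488/203521 = 0*(-1/457) - 132488*1/203521 = 0 - 132488/203521 = -132488/203521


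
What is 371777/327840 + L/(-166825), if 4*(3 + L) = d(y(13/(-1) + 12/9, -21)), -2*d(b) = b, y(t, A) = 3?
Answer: 12404560897/10938381600 ≈ 1.1340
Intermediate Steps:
d(b) = -b/2
L = -27/8 (L = -3 + (-½*3)/4 = -3 + (¼)*(-3/2) = -3 - 3/8 = -27/8 ≈ -3.3750)
371777/327840 + L/(-166825) = 371777/327840 - 27/8/(-166825) = 371777*(1/327840) - 27/8*(-1/166825) = 371777/327840 + 27/1334600 = 12404560897/10938381600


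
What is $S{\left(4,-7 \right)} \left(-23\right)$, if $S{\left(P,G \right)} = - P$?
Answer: $92$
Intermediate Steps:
$S{\left(4,-7 \right)} \left(-23\right) = \left(-1\right) 4 \left(-23\right) = \left(-4\right) \left(-23\right) = 92$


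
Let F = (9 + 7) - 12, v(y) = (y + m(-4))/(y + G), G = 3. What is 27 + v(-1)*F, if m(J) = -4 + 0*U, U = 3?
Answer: 17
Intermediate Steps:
m(J) = -4 (m(J) = -4 + 0*3 = -4 + 0 = -4)
v(y) = (-4 + y)/(3 + y) (v(y) = (y - 4)/(y + 3) = (-4 + y)/(3 + y))
F = 4 (F = 16 - 12 = 4)
27 + v(-1)*F = 27 + ((-4 - 1)/(3 - 1))*4 = 27 + (-5/2)*4 = 27 + ((1/2)*(-5))*4 = 27 - 5/2*4 = 27 - 10 = 17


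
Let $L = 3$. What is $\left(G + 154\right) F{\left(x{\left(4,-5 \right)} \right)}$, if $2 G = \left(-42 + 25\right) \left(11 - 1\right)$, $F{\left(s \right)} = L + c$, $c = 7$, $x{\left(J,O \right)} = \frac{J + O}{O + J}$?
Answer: $690$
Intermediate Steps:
$x{\left(J,O \right)} = 1$ ($x{\left(J,O \right)} = \frac{J + O}{J + O} = 1$)
$F{\left(s \right)} = 10$ ($F{\left(s \right)} = 3 + 7 = 10$)
$G = -85$ ($G = \frac{\left(-42 + 25\right) \left(11 - 1\right)}{2} = \frac{\left(-17\right) 10}{2} = \frac{1}{2} \left(-170\right) = -85$)
$\left(G + 154\right) F{\left(x{\left(4,-5 \right)} \right)} = \left(-85 + 154\right) 10 = 69 \cdot 10 = 690$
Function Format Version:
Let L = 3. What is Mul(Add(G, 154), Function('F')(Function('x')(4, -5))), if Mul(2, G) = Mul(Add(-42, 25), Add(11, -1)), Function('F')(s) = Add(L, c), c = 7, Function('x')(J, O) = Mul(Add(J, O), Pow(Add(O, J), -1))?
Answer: 690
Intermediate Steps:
Function('x')(J, O) = 1 (Function('x')(J, O) = Mul(Add(J, O), Pow(Add(J, O), -1)) = 1)
Function('F')(s) = 10 (Function('F')(s) = Add(3, 7) = 10)
G = -85 (G = Mul(Rational(1, 2), Mul(Add(-42, 25), Add(11, -1))) = Mul(Rational(1, 2), Mul(-17, 10)) = Mul(Rational(1, 2), -170) = -85)
Mul(Add(G, 154), Function('F')(Function('x')(4, -5))) = Mul(Add(-85, 154), 10) = Mul(69, 10) = 690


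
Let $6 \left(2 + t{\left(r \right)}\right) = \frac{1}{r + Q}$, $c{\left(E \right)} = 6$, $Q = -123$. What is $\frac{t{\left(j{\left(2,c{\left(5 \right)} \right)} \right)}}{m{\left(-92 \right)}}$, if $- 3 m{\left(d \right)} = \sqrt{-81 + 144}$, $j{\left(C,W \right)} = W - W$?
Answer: $\frac{211 \sqrt{7}}{738} \approx 0.75644$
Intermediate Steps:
$j{\left(C,W \right)} = 0$
$t{\left(r \right)} = -2 + \frac{1}{6 \left(-123 + r\right)}$ ($t{\left(r \right)} = -2 + \frac{1}{6 \left(r - 123\right)} = -2 + \frac{1}{6 \left(-123 + r\right)}$)
$m{\left(d \right)} = - \sqrt{7}$ ($m{\left(d \right)} = - \frac{\sqrt{-81 + 144}}{3} = - \frac{\sqrt{63}}{3} = - \frac{3 \sqrt{7}}{3} = - \sqrt{7}$)
$\frac{t{\left(j{\left(2,c{\left(5 \right)} \right)} \right)}}{m{\left(-92 \right)}} = \frac{\frac{1}{6} \frac{1}{-123 + 0} \left(1477 - 0\right)}{\left(-1\right) \sqrt{7}} = \frac{1477 + 0}{6 \left(-123\right)} \left(- \frac{\sqrt{7}}{7}\right) = \frac{1}{6} \left(- \frac{1}{123}\right) 1477 \left(- \frac{\sqrt{7}}{7}\right) = - \frac{1477 \left(- \frac{\sqrt{7}}{7}\right)}{738} = \frac{211 \sqrt{7}}{738}$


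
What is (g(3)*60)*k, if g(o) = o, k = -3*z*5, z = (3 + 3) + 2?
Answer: -21600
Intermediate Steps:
z = 8 (z = 6 + 2 = 8)
k = -120 (k = -3*8*5 = -24*5 = -120)
(g(3)*60)*k = (3*60)*(-120) = 180*(-120) = -21600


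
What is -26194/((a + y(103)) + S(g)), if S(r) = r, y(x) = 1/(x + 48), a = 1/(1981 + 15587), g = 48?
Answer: -69486604992/127350583 ≈ -545.63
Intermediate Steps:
a = 1/17568 ≈ 5.6922e-5
y(x) = 1/(48 + x)
-26194/((a + y(103)) + S(g)) = -26194/((1/17568 + 1/(48 + 103)) + 48) = -26194/((1/17568 + 1/151) + 48) = -26194/(17719/2652768 + 48) = -26194/127350583/2652768 = -26194*2652768/127350583 = -69486604992/127350583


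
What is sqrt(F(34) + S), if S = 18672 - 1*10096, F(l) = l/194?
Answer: sqrt(80693233)/97 ≈ 92.608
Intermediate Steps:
F(l) = l/194 (F(l) = l*(1/194) = l/194)
S = 8576 (S = 18672 - 10096 = 8576)
sqrt(F(34) + S) = sqrt((1/194)*34 + 8576) = sqrt(17/97 + 8576) = sqrt(831889/97) = sqrt(80693233)/97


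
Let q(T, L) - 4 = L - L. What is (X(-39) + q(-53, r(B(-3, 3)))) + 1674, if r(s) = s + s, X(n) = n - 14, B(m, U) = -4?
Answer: 1625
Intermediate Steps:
X(n) = -14 + n
r(s) = 2*s
q(T, L) = 4 (q(T, L) = 4 + (L - L) = 4 + 0 = 4)
(X(-39) + q(-53, r(B(-3, 3)))) + 1674 = ((-14 - 39) + 4) + 1674 = (-53 + 4) + 1674 = -49 + 1674 = 1625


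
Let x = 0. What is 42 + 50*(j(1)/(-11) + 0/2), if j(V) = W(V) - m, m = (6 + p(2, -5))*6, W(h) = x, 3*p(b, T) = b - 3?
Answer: 2162/11 ≈ 196.55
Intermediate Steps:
p(b, T) = -1 + b/3 (p(b, T) = (b - 3)/3 = (-3 + b)/3 = -1 + b/3)
W(h) = 0
m = 34 (m = (6 + (-1 + (⅓)*2))*6 = (6 + (-1 + ⅔))*6 = (6 - ⅓)*6 = (17/3)*6 = 34)
j(V) = -34 (j(V) = 0 - 1*34 = 0 - 34 = -34)
42 + 50*(j(1)/(-11) + 0/2) = 42 + 50*(-34/(-11) + 0/2) = 42 + 50*(-34*(-1/11) + 0*(½)) = 42 + 50*(34/11 + 0) = 42 + 50*(34/11) = 42 + 1700/11 = 2162/11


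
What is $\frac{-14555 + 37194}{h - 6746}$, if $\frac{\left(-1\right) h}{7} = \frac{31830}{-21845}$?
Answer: $- \frac{98909791}{29428712} \approx -3.361$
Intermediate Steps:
$h = \frac{44562}{4369}$ ($h = - 7 \frac{31830}{-21845} = - 7 \cdot 31830 \left(- \frac{1}{21845}\right) = \left(-7\right) \left(- \frac{6366}{4369}\right) = \frac{44562}{4369} \approx 10.2$)
$\frac{-14555 + 37194}{h - 6746} = \frac{-14555 + 37194}{\frac{44562}{4369} - 6746} = \frac{22639}{- \frac{29428712}{4369}} = 22639 \left(- \frac{4369}{29428712}\right) = - \frac{98909791}{29428712}$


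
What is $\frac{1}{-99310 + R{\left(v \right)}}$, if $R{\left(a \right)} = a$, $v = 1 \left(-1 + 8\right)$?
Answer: $- \frac{1}{99303} \approx -1.007 \cdot 10^{-5}$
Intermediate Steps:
$v = 7$ ($v = 1 \cdot 7 = 7$)
$\frac{1}{-99310 + R{\left(v \right)}} = \frac{1}{-99310 + 7} = \frac{1}{-99303} = - \frac{1}{99303}$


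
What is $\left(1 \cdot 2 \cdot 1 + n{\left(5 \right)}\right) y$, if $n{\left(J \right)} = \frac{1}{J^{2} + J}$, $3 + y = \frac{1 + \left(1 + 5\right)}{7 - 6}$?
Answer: $\frac{122}{15} \approx 8.1333$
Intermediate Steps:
$y = 4$ ($y = -3 + \frac{1 + \left(1 + 5\right)}{7 - 6} = -3 + \frac{1 + 6}{1} = -3 + 7 \cdot 1 = -3 + 7 = 4$)
$n{\left(J \right)} = \frac{1}{J + J^{2}}$
$\left(1 \cdot 2 \cdot 1 + n{\left(5 \right)}\right) y = \left(1 \cdot 2 \cdot 1 + \frac{1}{5 \left(1 + 5\right)}\right) 4 = \left(2 \cdot 1 + \frac{1}{5 \cdot 6}\right) 4 = \left(2 + \frac{1}{5} \cdot \frac{1}{6}\right) 4 = \left(2 + \frac{1}{30}\right) 4 = \frac{61}{30} \cdot 4 = \frac{122}{15}$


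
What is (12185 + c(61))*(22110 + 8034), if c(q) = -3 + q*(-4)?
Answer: 359859072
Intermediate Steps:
c(q) = -3 - 4*q
(12185 + c(61))*(22110 + 8034) = (12185 + (-3 - 4*61))*(22110 + 8034) = (12185 + (-3 - 244))*30144 = (12185 - 247)*30144 = 11938*30144 = 359859072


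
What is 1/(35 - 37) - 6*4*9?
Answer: -433/2 ≈ -216.50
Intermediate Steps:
1/(35 - 37) - 6*4*9 = 1/(-2) - 24*9 = -½ - 216 = -433/2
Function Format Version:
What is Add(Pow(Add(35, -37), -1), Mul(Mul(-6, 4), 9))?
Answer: Rational(-433, 2) ≈ -216.50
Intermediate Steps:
Add(Pow(Add(35, -37), -1), Mul(Mul(-6, 4), 9)) = Add(Pow(-2, -1), Mul(-24, 9)) = Add(Rational(-1, 2), -216) = Rational(-433, 2)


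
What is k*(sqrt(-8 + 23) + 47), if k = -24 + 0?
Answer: -1128 - 24*sqrt(15) ≈ -1221.0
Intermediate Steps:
k = -24
k*(sqrt(-8 + 23) + 47) = -24*(sqrt(-8 + 23) + 47) = -24*(sqrt(15) + 47) = -24*(47 + sqrt(15)) = -1128 - 24*sqrt(15)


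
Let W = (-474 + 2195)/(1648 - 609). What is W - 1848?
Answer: -1918351/1039 ≈ -1846.3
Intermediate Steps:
W = 1721/1039 ≈ 1.6564
W - 1848 = 1721/1039 - 1848 = -1918351/1039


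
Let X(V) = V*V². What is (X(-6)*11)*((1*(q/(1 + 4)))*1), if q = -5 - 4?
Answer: 21384/5 ≈ 4276.8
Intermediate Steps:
q = -9
X(V) = V³
(X(-6)*11)*((1*(q/(1 + 4)))*1) = ((-6)³*11)*((1*(-9/(1 + 4)))*1) = (-216*11)*((1*(-9/5))*1) = -2376*1*(-9*⅕) = -2376*1*(-9/5) = -(-21384)/5 = -2376*(-9/5) = 21384/5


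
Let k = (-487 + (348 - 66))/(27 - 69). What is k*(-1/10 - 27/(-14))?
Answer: 1312/147 ≈ 8.9252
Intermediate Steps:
k = 205/42 (k = (-487 + 282)/(-42) = -205*(-1/42) = 205/42 ≈ 4.8810)
k*(-1/10 - 27/(-14)) = 205*(-1/10 - 27/(-14))/42 = 205*(-1*⅒ - 27*(-1/14))/42 = 205*(-⅒ + 27/14)/42 = (205/42)*(64/35) = 1312/147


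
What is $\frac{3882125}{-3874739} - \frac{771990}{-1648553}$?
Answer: $- \frac{3408629054515}{6387712602667} \approx -0.53362$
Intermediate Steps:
$\frac{3882125}{-3874739} - \frac{771990}{-1648553} = 3882125 \left(- \frac{1}{3874739}\right) - - \frac{771990}{1648553} = - \frac{3882125}{3874739} + \frac{771990}{1648553} = - \frac{3408629054515}{6387712602667}$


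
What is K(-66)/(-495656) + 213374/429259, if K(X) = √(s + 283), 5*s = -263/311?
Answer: 213374/429259 - √683892110/770745080 ≈ 0.49704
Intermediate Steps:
s = -263/1555 (s = (-263/311)/5 = (-263*1/311)/5 = (⅕)*(-263/311) = -263/1555 ≈ -0.16913)
K(X) = √683892110/1555 (K(X) = √(-263/1555 + 283) = √(439802/1555) = √683892110/1555)
K(-66)/(-495656) + 213374/429259 = (√683892110/1555)/(-495656) + 213374/429259 = (√683892110/1555)*(-1/495656) + 213374*(1/429259) = -√683892110/770745080 + 213374/429259 = 213374/429259 - √683892110/770745080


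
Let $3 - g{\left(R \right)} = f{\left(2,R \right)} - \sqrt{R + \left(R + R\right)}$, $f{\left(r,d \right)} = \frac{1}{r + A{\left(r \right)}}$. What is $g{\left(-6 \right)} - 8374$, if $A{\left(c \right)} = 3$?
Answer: $- \frac{41856}{5} + 3 i \sqrt{2} \approx -8371.2 + 4.2426 i$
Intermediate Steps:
$f{\left(r,d \right)} = \frac{1}{3 + r}$ ($f{\left(r,d \right)} = \frac{1}{r + 3} = \frac{1}{3 + r}$)
$g{\left(R \right)} = \frac{14}{5} + \sqrt{3} \sqrt{R}$ ($g{\left(R \right)} = 3 - \left(\frac{1}{3 + 2} - \sqrt{R + \left(R + R\right)}\right) = 3 - \left(\frac{1}{5} - \sqrt{R + 2 R}\right) = 3 - \left(\frac{1}{5} - \sqrt{3 R}\right) = 3 - \left(\frac{1}{5} - \sqrt{3} \sqrt{R}\right) = 3 + \left(- \frac{1}{5} + \sqrt{3} \sqrt{R}\right) = \frac{14}{5} + \sqrt{3} \sqrt{R}$)
$g{\left(-6 \right)} - 8374 = \left(\frac{14}{5} + \sqrt{3} \sqrt{-6}\right) - 8374 = \left(\frac{14}{5} + \sqrt{3} i \sqrt{6}\right) - 8374 = \left(\frac{14}{5} + 3 i \sqrt{2}\right) - 8374 = - \frac{41856}{5} + 3 i \sqrt{2}$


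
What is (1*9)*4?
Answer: 36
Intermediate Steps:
(1*9)*4 = 9*4 = 36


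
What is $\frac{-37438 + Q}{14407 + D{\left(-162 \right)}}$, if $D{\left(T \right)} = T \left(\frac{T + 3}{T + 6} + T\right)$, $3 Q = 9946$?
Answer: $- \frac{2661568}{3157899} \approx -0.84283$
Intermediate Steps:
$Q = \frac{9946}{3}$ ($Q = \frac{1}{3} \cdot 9946 = \frac{9946}{3} \approx 3315.3$)
$D{\left(T \right)} = T \left(T + \frac{3 + T}{6 + T}\right)$ ($D{\left(T \right)} = T \left(\frac{3 + T}{6 + T} + T\right) = T \left(T + \frac{3 + T}{6 + T}\right)$)
$\frac{-37438 + Q}{14407 + D{\left(-162 \right)}} = \frac{-37438 + \frac{9946}{3}}{14407 - \frac{162 \left(3 + \left(-162\right)^{2} + 7 \left(-162\right)\right)}{6 - 162}} = - \frac{102368}{3 \left(14407 - \frac{162 \left(3 + 26244 - 1134\right)}{-156}\right)} = - \frac{102368}{3 \left(14407 - \left(- \frac{27}{26}\right) 25113\right)} = - \frac{102368}{3 \left(14407 + \frac{678051}{26}\right)} = - \frac{102368}{3 \cdot \frac{1052633}{26}} = \left(- \frac{102368}{3}\right) \frac{26}{1052633} = - \frac{2661568}{3157899}$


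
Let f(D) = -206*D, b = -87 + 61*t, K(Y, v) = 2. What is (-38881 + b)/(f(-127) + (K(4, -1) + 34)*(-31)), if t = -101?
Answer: -6447/3578 ≈ -1.8018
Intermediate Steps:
b = -6248 (b = -87 + 61*(-101) = -87 - 6161 = -6248)
(-38881 + b)/(f(-127) + (K(4, -1) + 34)*(-31)) = (-38881 - 6248)/(-206*(-127) + (2 + 34)*(-31)) = -45129/(26162 + 36*(-31)) = -45129/(26162 - 1116) = -45129/25046 = -45129*1/25046 = -6447/3578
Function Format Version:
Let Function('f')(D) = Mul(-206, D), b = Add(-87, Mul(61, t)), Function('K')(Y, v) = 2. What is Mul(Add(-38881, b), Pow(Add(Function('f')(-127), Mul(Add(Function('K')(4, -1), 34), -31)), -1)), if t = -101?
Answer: Rational(-6447, 3578) ≈ -1.8018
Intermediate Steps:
b = -6248 (b = Add(-87, Mul(61, -101)) = Add(-87, -6161) = -6248)
Mul(Add(-38881, b), Pow(Add(Function('f')(-127), Mul(Add(Function('K')(4, -1), 34), -31)), -1)) = Mul(Add(-38881, -6248), Pow(Add(Mul(-206, -127), Mul(Add(2, 34), -31)), -1)) = Mul(-45129, Pow(Add(26162, Mul(36, -31)), -1)) = Mul(-45129, Pow(Add(26162, -1116), -1)) = Mul(-45129, Pow(25046, -1)) = Mul(-45129, Rational(1, 25046)) = Rational(-6447, 3578)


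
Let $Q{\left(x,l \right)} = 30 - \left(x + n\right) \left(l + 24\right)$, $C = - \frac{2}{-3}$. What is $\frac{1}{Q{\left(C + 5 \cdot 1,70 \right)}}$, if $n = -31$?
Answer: $\frac{3}{7234} \approx 0.00041471$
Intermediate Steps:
$C = \frac{2}{3}$ ($C = \left(-2\right) \left(- \frac{1}{3}\right) = \frac{2}{3} \approx 0.66667$)
$Q{\left(x,l \right)} = 30 - \left(-31 + x\right) \left(24 + l\right)$ ($Q{\left(x,l \right)} = 30 - \left(x - 31\right) \left(l + 24\right) = 30 - \left(-31 + x\right) \left(24 + l\right)$)
$\frac{1}{Q{\left(C + 5 \cdot 1,70 \right)}} = \frac{1}{774 - 24 \left(\frac{2}{3} + 5 \cdot 1\right) + 31 \cdot 70 - 70 \left(\frac{2}{3} + 5 \cdot 1\right)} = \frac{1}{774 - 24 \left(\frac{2}{3} + 5\right) + 2170 - 70 \left(\frac{2}{3} + 5\right)} = \frac{1}{774 - 136 + 2170 - 70 \cdot \frac{17}{3}} = \frac{1}{774 - 136 + 2170 - \frac{1190}{3}} = \frac{1}{\frac{7234}{3}} = \frac{3}{7234}$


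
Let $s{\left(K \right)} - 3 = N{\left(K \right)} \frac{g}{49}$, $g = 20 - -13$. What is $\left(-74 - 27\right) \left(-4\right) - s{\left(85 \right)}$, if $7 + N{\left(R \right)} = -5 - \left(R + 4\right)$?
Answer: $\frac{22982}{49} \approx 469.02$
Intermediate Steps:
$g = 33$ ($g = 20 + 13 = 33$)
$N{\left(R \right)} = -16 - R$ ($N{\left(R \right)} = -7 - \left(9 + R\right) = -16 - R$)
$s{\left(K \right)} = - \frac{381}{49} - \frac{33 K}{49}$ ($s{\left(K \right)} = 3 + \left(-16 - K\right) \frac{33}{49} = 3 - \left(\frac{528}{49} + \frac{33 K}{49}\right) = - \frac{381}{49} - \frac{33 K}{49}$)
$\left(-74 - 27\right) \left(-4\right) - s{\left(85 \right)} = \left(-74 - 27\right) \left(-4\right) - \left(- \frac{381}{49} - \frac{2805}{49}\right) = \left(-101\right) \left(-4\right) - \left(- \frac{381}{49} - \frac{2805}{49}\right) = 404 - - \frac{3186}{49} = 404 + \frac{3186}{49} = \frac{22982}{49}$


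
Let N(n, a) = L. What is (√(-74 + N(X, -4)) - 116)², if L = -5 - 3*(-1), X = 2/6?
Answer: 13380 - 464*I*√19 ≈ 13380.0 - 2022.5*I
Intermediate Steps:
X = ⅓ (X = 2*(⅙) = ⅓ ≈ 0.33333)
L = -2 (L = -5 + 3 = -2)
N(n, a) = -2
(√(-74 + N(X, -4)) - 116)² = (√(-74 - 2) - 116)² = (√(-76) - 116)² = (2*I*√19 - 116)² = (-116 + 2*I*√19)²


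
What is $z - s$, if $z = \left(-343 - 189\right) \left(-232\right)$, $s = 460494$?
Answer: $-337070$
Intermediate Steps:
$z = 123424$ ($z = \left(-532\right) \left(-232\right) = 123424$)
$z - s = 123424 - 460494 = -337070$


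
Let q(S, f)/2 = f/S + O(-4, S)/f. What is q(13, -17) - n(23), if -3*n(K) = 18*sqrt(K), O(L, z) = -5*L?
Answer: -1098/221 + 6*sqrt(23) ≈ 23.807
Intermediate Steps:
q(S, f) = 40/f + 2*f/S (q(S, f) = 2*(f/S + (-5*(-4))/f) = 2*(f/S + 20/f) = 2*(20/f + f/S) = 40/f + 2*f/S)
n(K) = -6*sqrt(K)
q(13, -17) - n(23) = (40/(-17) + 2*(-17)/13) - (-6)*sqrt(23) = (40*(-1/17) + 2*(-17)*(1/13)) + 6*sqrt(23) = (-40/17 - 34/13) + 6*sqrt(23) = -1098/221 + 6*sqrt(23)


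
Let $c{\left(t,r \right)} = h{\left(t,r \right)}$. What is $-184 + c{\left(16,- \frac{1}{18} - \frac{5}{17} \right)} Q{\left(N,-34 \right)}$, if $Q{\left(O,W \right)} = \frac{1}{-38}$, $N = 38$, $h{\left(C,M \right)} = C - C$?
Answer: $-184$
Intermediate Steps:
$h{\left(C,M \right)} = 0$
$c{\left(t,r \right)} = 0$
$Q{\left(O,W \right)} = - \frac{1}{38}$
$-184 + c{\left(16,- \frac{1}{18} - \frac{5}{17} \right)} Q{\left(N,-34 \right)} = -184 + 0 \left(- \frac{1}{38}\right) = -184 + 0 = -184$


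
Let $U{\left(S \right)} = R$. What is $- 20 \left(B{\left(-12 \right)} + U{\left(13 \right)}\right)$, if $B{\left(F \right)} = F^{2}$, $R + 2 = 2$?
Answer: $-2880$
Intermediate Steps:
$R = 0$ ($R = -2 + 2 = 0$)
$U{\left(S \right)} = 0$
$- 20 \left(B{\left(-12 \right)} + U{\left(13 \right)}\right) = - 20 \left(\left(-12\right)^{2} + 0\right) = - 20 \left(144 + 0\right) = \left(-20\right) 144 = -2880$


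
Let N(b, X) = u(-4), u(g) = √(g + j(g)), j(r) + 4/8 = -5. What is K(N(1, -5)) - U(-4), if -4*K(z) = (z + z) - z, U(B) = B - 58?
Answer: 62 - I*√38/8 ≈ 62.0 - 0.77055*I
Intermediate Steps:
j(r) = -11/2 (j(r) = -½ - 5 = -11/2)
U(B) = -58 + B
u(g) = √(-11/2 + g) (u(g) = √(g - 11/2) = √(-11/2 + g))
N(b, X) = I*√38/2 (N(b, X) = √(-22 + 4*(-4))/2 = √(-22 - 16)/2 = √(-38)/2 = (I*√38)/2 = I*√38/2)
K(z) = -z/4 (K(z) = -((z + z) - z)/4 = -(2*z - z)/4 = -z/4)
K(N(1, -5)) - U(-4) = -I*√38/8 - (-58 - 4) = -I*√38/8 - 1*(-62) = -I*√38/8 + 62 = 62 - I*√38/8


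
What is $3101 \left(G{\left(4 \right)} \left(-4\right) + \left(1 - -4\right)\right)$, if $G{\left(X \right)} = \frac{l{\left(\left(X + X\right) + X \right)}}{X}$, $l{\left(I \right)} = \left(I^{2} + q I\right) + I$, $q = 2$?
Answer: $-542675$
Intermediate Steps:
$l{\left(I \right)} = I^{2} + 3 I$ ($l{\left(I \right)} = \left(I^{2} + 2 I\right) + I = I^{2} + 3 I$)
$G{\left(X \right)} = 9 + 9 X$ ($G{\left(X \right)} = \frac{\left(\left(X + X\right) + X\right) \left(3 + \left(\left(X + X\right) + X\right)\right)}{X} = \frac{\left(2 X + X\right) \left(3 + \left(2 X + X\right)\right)}{X} = \frac{3 X \left(3 + 3 X\right)}{X} = 9 + 9 X$)
$3101 \left(G{\left(4 \right)} \left(-4\right) + \left(1 - -4\right)\right) = 3101 \left(\left(9 + 9 \cdot 4\right) \left(-4\right) + \left(1 - -4\right)\right) = 3101 \left(\left(9 + 36\right) \left(-4\right) + \left(1 + 4\right)\right) = 3101 \left(45 \left(-4\right) + 5\right) = 3101 \left(-180 + 5\right) = 3101 \left(-175\right) = -542675$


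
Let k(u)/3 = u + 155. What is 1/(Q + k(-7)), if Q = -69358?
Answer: -1/68914 ≈ -1.4511e-5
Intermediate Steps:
k(u) = 465 + 3*u (k(u) = 3*(u + 155) = 3*(155 + u) = 465 + 3*u)
1/(Q + k(-7)) = 1/(-69358 + (465 + 3*(-7))) = 1/(-69358 + (465 - 21)) = 1/(-69358 + 444) = 1/(-68914) = -1/68914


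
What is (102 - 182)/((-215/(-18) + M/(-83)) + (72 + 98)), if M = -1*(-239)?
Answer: -119520/267523 ≈ -0.44677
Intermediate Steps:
M = 239
(102 - 182)/((-215/(-18) + M/(-83)) + (72 + 98)) = (102 - 182)/((-215/(-18) + 239/(-83)) + (72 + 98)) = -80/((-215*(-1/18) + 239*(-1/83)) + 170) = -80/((215/18 - 239/83) + 170) = -80/(13543/1494 + 170) = -80/267523/1494 = -80*1494/267523 = -119520/267523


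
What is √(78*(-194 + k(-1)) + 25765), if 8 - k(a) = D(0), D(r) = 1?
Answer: √11179 ≈ 105.73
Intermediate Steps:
k(a) = 7 (k(a) = 8 - 1*1 = 8 - 1 = 7)
√(78*(-194 + k(-1)) + 25765) = √(78*(-194 + 7) + 25765) = √(78*(-187) + 25765) = √(-14586 + 25765) = √11179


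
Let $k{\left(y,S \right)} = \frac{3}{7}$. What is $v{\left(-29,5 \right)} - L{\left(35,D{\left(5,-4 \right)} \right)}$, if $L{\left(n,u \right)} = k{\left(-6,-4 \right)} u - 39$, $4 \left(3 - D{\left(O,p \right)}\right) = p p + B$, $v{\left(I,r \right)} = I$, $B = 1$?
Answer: $\frac{295}{28} \approx 10.536$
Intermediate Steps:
$k{\left(y,S \right)} = \frac{3}{7}$ ($k{\left(y,S \right)} = 3 \cdot \frac{1}{7} = \frac{3}{7}$)
$D{\left(O,p \right)} = \frac{11}{4} - \frac{p^{2}}{4}$ ($D{\left(O,p \right)} = 3 - \frac{p p + 1}{4} = 3 - \frac{p^{2} + 1}{4} = 3 - \frac{1 + p^{2}}{4} = 3 - \left(\frac{1}{4} + \frac{p^{2}}{4}\right) = \frac{11}{4} - \frac{p^{2}}{4}$)
$L{\left(n,u \right)} = -39 + \frac{3 u}{7}$ ($L{\left(n,u \right)} = \frac{3 u}{7} - 39 = -39 + \frac{3 u}{7}$)
$v{\left(-29,5 \right)} - L{\left(35,D{\left(5,-4 \right)} \right)} = -29 - \left(-39 + \frac{3 \left(\frac{11}{4} - \frac{\left(-4\right)^{2}}{4}\right)}{7}\right) = -29 - \left(-39 + \frac{3 \left(\frac{11}{4} - 4\right)}{7}\right) = -29 - \left(-39 + \frac{3}{7} \left(- \frac{5}{4}\right)\right) = -29 - \left(-39 - \frac{15}{28}\right) = -29 - - \frac{1107}{28} = -29 + \frac{1107}{28} = \frac{295}{28}$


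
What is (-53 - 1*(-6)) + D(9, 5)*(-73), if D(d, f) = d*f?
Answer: -3332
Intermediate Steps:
(-53 - 1*(-6)) + D(9, 5)*(-73) = (-53 - 1*(-6)) + (9*5)*(-73) = (-53 + 6) + 45*(-73) = -47 - 3285 = -3332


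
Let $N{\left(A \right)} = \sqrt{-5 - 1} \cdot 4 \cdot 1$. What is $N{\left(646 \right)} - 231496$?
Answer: $-231496 + 4 i \sqrt{6} \approx -2.315 \cdot 10^{5} + 9.798 i$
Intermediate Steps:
$N{\left(A \right)} = 4 i \sqrt{6}$ ($N{\left(A \right)} = \sqrt{-6} \cdot 4 \cdot 1 = i \sqrt{6} \cdot 4 \cdot 1 = 4 i \sqrt{6} \cdot 1 = 4 i \sqrt{6}$)
$N{\left(646 \right)} - 231496 = 4 i \sqrt{6} - 231496 = -231496 + 4 i \sqrt{6}$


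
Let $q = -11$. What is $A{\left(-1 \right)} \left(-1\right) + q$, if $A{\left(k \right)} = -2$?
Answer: $-9$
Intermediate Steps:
$A{\left(-1 \right)} \left(-1\right) + q = \left(-2\right) \left(-1\right) - 11 = 2 - 11 = -9$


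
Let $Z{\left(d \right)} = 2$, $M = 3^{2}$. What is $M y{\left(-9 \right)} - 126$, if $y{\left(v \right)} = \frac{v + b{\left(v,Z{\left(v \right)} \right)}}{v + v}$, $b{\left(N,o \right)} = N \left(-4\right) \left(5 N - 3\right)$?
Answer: $\frac{1485}{2} \approx 742.5$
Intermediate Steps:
$M = 9$
$b{\left(N,o \right)} = - 4 N \left(-3 + 5 N\right)$
$y{\left(v \right)} = \frac{v + 4 v \left(3 - 5 v\right)}{2 v}$ ($y{\left(v \right)} = \frac{v + 4 v \left(3 - 5 v\right)}{v + v} = \frac{v + 4 v \left(3 - 5 v\right)}{2 v}$)
$M y{\left(-9 \right)} - 126 = 9 \left(\frac{13}{2} - -90\right) - 126 = 9 \left(\frac{13}{2} + 90\right) - 126 = 9 \cdot \frac{193}{2} - 126 = \frac{1737}{2} - 126 = \frac{1485}{2}$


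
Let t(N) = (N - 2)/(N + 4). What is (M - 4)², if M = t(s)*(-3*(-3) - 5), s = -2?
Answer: 144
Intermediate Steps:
t(N) = (-2 + N)/(4 + N)
M = -8 (M = ((-2 - 2)/(4 - 2))*(-3*(-3) - 5) = (-4/2)*(9 - 5) = ((½)*(-4))*4 = -2*4 = -8)
(M - 4)² = (-8 - 4)² = (-12)² = 144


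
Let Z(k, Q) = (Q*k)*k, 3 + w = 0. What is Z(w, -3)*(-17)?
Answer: 459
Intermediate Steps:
w = -3 (w = -3 + 0 = -3)
Z(k, Q) = Q*k²
Z(w, -3)*(-17) = -3*(-3)²*(-17) = -3*9*(-17) = -27*(-17) = 459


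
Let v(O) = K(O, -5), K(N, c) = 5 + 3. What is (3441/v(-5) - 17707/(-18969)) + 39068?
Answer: 5994061121/151752 ≈ 39499.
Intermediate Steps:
K(N, c) = 8
v(O) = 8
(3441/v(-5) - 17707/(-18969)) + 39068 = (3441/8 - 17707/(-18969)) + 39068 = (3441*(⅛) - 17707*(-1/18969)) + 39068 = (3441/8 + 17707/18969) + 39068 = 65413985/151752 + 39068 = 5994061121/151752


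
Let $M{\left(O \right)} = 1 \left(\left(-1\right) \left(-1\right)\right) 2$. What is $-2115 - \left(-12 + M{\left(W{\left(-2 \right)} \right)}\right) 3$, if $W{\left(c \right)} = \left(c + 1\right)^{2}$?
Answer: $-2085$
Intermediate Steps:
$W{\left(c \right)} = \left(1 + c\right)^{2}$
$M{\left(O \right)} = 2$ ($M{\left(O \right)} = 1 \cdot 1 \cdot 2 = 1 \cdot 2 = 2$)
$-2115 - \left(-12 + M{\left(W{\left(-2 \right)} \right)}\right) 3 = -2115 - \left(-12 + 2\right) 3 = -2115 - \left(-10\right) 3 = -2115 - -30 = -2115 + 30 = -2085$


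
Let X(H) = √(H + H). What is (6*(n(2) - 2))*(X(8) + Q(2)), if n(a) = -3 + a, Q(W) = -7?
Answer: 54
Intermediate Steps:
X(H) = √2*√H (X(H) = √(2*H) = √2*√H)
(6*(n(2) - 2))*(X(8) + Q(2)) = (6*((-3 + 2) - 2))*(√2*√8 - 7) = (6*(-1 - 2))*(√2*(2*√2) - 7) = (6*(-3))*(4 - 7) = -18*(-3) = 54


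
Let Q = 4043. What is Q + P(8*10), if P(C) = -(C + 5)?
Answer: 3958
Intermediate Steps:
P(C) = -5 - C (P(C) = -(5 + C) = -5 - C)
Q + P(8*10) = 4043 + (-5 - 8*10) = 4043 + (-5 - 1*80) = 4043 + (-5 - 80) = 4043 - 85 = 3958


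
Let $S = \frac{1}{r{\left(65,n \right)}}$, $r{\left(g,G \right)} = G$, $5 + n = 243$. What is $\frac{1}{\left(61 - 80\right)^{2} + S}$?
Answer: $\frac{238}{85919} \approx 0.0027701$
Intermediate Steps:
$n = 238$ ($n = -5 + 243 = 238$)
$S = \frac{1}{238} \approx 0.0042017$
$\frac{1}{\left(61 - 80\right)^{2} + S} = \frac{1}{\left(61 - 80\right)^{2} + \frac{1}{238}} = \frac{1}{\left(-19\right)^{2} + \frac{1}{238}} = \frac{1}{361 + \frac{1}{238}} = \frac{1}{\frac{85919}{238}} = \frac{238}{85919}$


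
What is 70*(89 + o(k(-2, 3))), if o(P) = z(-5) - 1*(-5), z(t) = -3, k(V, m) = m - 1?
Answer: 6370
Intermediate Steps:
k(V, m) = -1 + m
o(P) = 2 (o(P) = -3 - 1*(-5) = -3 + 5 = 2)
70*(89 + o(k(-2, 3))) = 70*(89 + 2) = 70*91 = 6370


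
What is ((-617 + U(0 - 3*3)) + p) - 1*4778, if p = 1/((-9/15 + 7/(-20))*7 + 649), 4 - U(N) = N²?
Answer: -70298764/12847 ≈ -5472.0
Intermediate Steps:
U(N) = 4 - N²
p = 20/12847 (p = 1/((-9*1/15 + 7*(-1/20))*7 + 649) = 1/((-⅗ - 7/20)*7 + 649) = 1/(-19/20*7 + 649) = 1/(-133/20 + 649) = 1/(12847/20) = 20/12847 ≈ 0.0015568)
((-617 + U(0 - 3*3)) + p) - 1*4778 = ((-617 + (4 - (0 - 3*3)²)) + 20/12847) - 1*4778 = ((-617 + (4 - (0 - 9)²)) + 20/12847) - 4778 = ((-617 + (4 - 1*(-9)²)) + 20/12847) - 4778 = ((-617 + (4 - 1*81)) + 20/12847) - 4778 = ((-617 + (4 - 81)) + 20/12847) - 4778 = ((-617 - 77) + 20/12847) - 4778 = (-694 + 20/12847) - 4778 = -8915798/12847 - 4778 = -70298764/12847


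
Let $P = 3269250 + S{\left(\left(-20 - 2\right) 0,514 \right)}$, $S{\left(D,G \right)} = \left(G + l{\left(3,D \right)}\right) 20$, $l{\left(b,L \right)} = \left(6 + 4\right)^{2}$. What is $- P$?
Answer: $-3281530$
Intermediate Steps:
$l{\left(b,L \right)} = 100$ ($l{\left(b,L \right)} = 10^{2} = 100$)
$S{\left(D,G \right)} = 2000 + 20 G$ ($S{\left(D,G \right)} = \left(G + 100\right) 20 = \left(100 + G\right) 20 = 2000 + 20 G$)
$P = 3281530$ ($P = 3269250 + \left(2000 + 20 \cdot 514\right) = 3269250 + \left(2000 + 10280\right) = 3269250 + 12280 = 3281530$)
$- P = \left(-1\right) 3281530 = -3281530$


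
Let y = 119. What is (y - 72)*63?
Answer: 2961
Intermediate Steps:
(y - 72)*63 = (119 - 72)*63 = 47*63 = 2961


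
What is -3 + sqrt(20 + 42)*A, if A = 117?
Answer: -3 + 117*sqrt(62) ≈ 918.26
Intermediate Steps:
-3 + sqrt(20 + 42)*A = -3 + sqrt(20 + 42)*117 = -3 + sqrt(62)*117 = -3 + 117*sqrt(62)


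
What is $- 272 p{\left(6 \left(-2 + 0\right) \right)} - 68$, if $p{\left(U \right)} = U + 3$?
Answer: $2380$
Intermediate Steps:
$p{\left(U \right)} = 3 + U$
$- 272 p{\left(6 \left(-2 + 0\right) \right)} - 68 = - 272 \left(3 + 6 \left(-2 + 0\right)\right) - 68 = - 272 \left(3 + 6 \left(-2\right)\right) - 68 = - 272 \left(3 - 12\right) - 68 = \left(-272\right) \left(-9\right) - 68 = 2448 - 68 = 2380$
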